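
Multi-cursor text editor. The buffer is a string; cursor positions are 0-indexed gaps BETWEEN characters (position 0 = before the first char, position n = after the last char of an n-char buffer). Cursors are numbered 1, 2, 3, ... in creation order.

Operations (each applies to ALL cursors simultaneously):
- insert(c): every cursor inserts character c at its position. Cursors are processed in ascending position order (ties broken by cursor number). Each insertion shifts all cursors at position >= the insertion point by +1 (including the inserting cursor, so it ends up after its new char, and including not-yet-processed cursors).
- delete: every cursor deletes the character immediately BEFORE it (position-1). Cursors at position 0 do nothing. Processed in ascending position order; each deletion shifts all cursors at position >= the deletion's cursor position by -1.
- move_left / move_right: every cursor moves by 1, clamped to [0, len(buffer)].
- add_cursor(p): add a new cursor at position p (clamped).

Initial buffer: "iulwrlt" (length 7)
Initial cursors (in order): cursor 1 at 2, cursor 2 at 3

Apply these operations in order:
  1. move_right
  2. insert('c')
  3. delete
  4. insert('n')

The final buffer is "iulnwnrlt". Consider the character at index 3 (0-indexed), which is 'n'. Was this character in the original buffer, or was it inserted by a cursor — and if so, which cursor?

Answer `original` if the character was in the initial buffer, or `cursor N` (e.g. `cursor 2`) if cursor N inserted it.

Answer: cursor 1

Derivation:
After op 1 (move_right): buffer="iulwrlt" (len 7), cursors c1@3 c2@4, authorship .......
After op 2 (insert('c')): buffer="iulcwcrlt" (len 9), cursors c1@4 c2@6, authorship ...1.2...
After op 3 (delete): buffer="iulwrlt" (len 7), cursors c1@3 c2@4, authorship .......
After op 4 (insert('n')): buffer="iulnwnrlt" (len 9), cursors c1@4 c2@6, authorship ...1.2...
Authorship (.=original, N=cursor N): . . . 1 . 2 . . .
Index 3: author = 1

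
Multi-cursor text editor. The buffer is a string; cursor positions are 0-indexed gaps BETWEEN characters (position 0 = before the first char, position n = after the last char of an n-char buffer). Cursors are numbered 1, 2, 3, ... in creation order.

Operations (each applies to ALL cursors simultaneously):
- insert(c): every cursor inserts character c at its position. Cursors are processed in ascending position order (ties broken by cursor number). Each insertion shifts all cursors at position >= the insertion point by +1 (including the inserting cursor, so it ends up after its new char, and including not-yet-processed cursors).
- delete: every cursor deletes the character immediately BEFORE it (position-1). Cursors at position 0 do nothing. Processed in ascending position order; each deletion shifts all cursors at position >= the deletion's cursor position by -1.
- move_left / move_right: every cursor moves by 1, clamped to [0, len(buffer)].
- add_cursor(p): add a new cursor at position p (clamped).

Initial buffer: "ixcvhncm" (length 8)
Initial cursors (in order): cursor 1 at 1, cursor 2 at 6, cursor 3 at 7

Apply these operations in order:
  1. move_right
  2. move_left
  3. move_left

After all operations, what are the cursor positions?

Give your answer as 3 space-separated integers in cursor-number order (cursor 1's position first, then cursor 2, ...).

Answer: 0 5 6

Derivation:
After op 1 (move_right): buffer="ixcvhncm" (len 8), cursors c1@2 c2@7 c3@8, authorship ........
After op 2 (move_left): buffer="ixcvhncm" (len 8), cursors c1@1 c2@6 c3@7, authorship ........
After op 3 (move_left): buffer="ixcvhncm" (len 8), cursors c1@0 c2@5 c3@6, authorship ........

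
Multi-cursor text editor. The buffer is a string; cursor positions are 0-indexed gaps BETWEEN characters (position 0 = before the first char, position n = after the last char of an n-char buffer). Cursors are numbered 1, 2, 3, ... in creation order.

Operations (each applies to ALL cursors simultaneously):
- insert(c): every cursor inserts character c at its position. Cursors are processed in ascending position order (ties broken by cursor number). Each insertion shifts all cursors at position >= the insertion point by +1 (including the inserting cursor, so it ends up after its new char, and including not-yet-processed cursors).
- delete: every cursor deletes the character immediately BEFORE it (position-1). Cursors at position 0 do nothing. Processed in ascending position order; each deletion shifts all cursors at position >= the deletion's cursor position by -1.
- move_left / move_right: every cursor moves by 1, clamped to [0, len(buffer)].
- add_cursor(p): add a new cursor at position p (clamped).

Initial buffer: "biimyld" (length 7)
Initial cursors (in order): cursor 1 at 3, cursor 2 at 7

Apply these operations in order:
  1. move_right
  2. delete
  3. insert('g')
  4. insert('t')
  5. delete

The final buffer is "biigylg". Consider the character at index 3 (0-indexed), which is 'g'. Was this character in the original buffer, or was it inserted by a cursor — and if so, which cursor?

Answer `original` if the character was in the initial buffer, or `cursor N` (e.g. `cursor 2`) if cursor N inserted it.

After op 1 (move_right): buffer="biimyld" (len 7), cursors c1@4 c2@7, authorship .......
After op 2 (delete): buffer="biiyl" (len 5), cursors c1@3 c2@5, authorship .....
After op 3 (insert('g')): buffer="biigylg" (len 7), cursors c1@4 c2@7, authorship ...1..2
After op 4 (insert('t')): buffer="biigtylgt" (len 9), cursors c1@5 c2@9, authorship ...11..22
After op 5 (delete): buffer="biigylg" (len 7), cursors c1@4 c2@7, authorship ...1..2
Authorship (.=original, N=cursor N): . . . 1 . . 2
Index 3: author = 1

Answer: cursor 1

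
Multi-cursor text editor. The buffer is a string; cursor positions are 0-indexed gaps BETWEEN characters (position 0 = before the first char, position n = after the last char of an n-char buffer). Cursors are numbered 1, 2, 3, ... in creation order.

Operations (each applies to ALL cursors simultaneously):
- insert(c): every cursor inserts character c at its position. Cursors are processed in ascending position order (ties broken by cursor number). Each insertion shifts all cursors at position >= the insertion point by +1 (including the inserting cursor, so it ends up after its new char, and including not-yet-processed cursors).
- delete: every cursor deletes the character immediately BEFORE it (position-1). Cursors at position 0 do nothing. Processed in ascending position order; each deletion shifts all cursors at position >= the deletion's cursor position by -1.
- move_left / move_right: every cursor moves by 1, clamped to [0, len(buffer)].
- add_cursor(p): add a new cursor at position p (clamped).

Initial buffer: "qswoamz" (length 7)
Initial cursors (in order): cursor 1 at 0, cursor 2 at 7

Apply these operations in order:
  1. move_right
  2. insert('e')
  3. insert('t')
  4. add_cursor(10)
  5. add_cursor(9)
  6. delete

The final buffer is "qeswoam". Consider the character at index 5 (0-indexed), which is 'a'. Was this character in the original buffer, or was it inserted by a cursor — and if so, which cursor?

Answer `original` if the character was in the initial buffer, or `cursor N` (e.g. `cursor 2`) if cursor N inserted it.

Answer: original

Derivation:
After op 1 (move_right): buffer="qswoamz" (len 7), cursors c1@1 c2@7, authorship .......
After op 2 (insert('e')): buffer="qeswoamze" (len 9), cursors c1@2 c2@9, authorship .1......2
After op 3 (insert('t')): buffer="qetswoamzet" (len 11), cursors c1@3 c2@11, authorship .11......22
After op 4 (add_cursor(10)): buffer="qetswoamzet" (len 11), cursors c1@3 c3@10 c2@11, authorship .11......22
After op 5 (add_cursor(9)): buffer="qetswoamzet" (len 11), cursors c1@3 c4@9 c3@10 c2@11, authorship .11......22
After op 6 (delete): buffer="qeswoam" (len 7), cursors c1@2 c2@7 c3@7 c4@7, authorship .1.....
Authorship (.=original, N=cursor N): . 1 . . . . .
Index 5: author = original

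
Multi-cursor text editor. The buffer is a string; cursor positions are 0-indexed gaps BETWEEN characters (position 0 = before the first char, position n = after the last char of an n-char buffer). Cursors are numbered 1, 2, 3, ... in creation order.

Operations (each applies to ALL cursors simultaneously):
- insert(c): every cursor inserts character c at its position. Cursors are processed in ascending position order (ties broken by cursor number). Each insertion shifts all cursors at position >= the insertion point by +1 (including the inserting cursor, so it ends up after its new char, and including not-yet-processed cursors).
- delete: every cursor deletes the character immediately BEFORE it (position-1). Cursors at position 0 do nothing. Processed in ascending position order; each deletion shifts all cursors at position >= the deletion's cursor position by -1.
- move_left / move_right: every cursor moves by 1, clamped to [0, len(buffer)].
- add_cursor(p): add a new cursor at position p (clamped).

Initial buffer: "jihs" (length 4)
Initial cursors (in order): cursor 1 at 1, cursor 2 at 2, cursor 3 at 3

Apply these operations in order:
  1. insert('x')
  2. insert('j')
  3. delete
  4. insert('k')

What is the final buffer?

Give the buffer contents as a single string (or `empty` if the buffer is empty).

After op 1 (insert('x')): buffer="jxixhxs" (len 7), cursors c1@2 c2@4 c3@6, authorship .1.2.3.
After op 2 (insert('j')): buffer="jxjixjhxjs" (len 10), cursors c1@3 c2@6 c3@9, authorship .11.22.33.
After op 3 (delete): buffer="jxixhxs" (len 7), cursors c1@2 c2@4 c3@6, authorship .1.2.3.
After op 4 (insert('k')): buffer="jxkixkhxks" (len 10), cursors c1@3 c2@6 c3@9, authorship .11.22.33.

Answer: jxkixkhxks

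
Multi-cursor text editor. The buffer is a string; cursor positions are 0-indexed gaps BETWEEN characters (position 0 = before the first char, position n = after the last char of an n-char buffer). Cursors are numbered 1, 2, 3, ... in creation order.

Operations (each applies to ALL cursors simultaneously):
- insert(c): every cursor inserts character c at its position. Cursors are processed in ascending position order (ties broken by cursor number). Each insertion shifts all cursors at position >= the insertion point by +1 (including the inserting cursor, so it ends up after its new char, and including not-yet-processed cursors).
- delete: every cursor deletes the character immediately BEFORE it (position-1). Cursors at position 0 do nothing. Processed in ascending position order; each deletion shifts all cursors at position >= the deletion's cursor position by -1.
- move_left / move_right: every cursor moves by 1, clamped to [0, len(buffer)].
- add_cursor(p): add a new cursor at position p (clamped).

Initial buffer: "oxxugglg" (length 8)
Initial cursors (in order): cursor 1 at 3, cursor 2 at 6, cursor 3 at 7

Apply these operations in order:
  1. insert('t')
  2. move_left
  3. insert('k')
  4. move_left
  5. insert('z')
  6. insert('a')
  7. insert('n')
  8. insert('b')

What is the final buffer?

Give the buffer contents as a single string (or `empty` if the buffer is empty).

Answer: oxxzanbktuggzanbktlzanbktg

Derivation:
After op 1 (insert('t')): buffer="oxxtuggtltg" (len 11), cursors c1@4 c2@8 c3@10, authorship ...1...2.3.
After op 2 (move_left): buffer="oxxtuggtltg" (len 11), cursors c1@3 c2@7 c3@9, authorship ...1...2.3.
After op 3 (insert('k')): buffer="oxxktuggktlktg" (len 14), cursors c1@4 c2@9 c3@12, authorship ...11...22.33.
After op 4 (move_left): buffer="oxxktuggktlktg" (len 14), cursors c1@3 c2@8 c3@11, authorship ...11...22.33.
After op 5 (insert('z')): buffer="oxxzktuggzktlzktg" (len 17), cursors c1@4 c2@10 c3@14, authorship ...111...222.333.
After op 6 (insert('a')): buffer="oxxzaktuggzaktlzaktg" (len 20), cursors c1@5 c2@12 c3@17, authorship ...1111...2222.3333.
After op 7 (insert('n')): buffer="oxxzanktuggzanktlzanktg" (len 23), cursors c1@6 c2@14 c3@20, authorship ...11111...22222.33333.
After op 8 (insert('b')): buffer="oxxzanbktuggzanbktlzanbktg" (len 26), cursors c1@7 c2@16 c3@23, authorship ...111111...222222.333333.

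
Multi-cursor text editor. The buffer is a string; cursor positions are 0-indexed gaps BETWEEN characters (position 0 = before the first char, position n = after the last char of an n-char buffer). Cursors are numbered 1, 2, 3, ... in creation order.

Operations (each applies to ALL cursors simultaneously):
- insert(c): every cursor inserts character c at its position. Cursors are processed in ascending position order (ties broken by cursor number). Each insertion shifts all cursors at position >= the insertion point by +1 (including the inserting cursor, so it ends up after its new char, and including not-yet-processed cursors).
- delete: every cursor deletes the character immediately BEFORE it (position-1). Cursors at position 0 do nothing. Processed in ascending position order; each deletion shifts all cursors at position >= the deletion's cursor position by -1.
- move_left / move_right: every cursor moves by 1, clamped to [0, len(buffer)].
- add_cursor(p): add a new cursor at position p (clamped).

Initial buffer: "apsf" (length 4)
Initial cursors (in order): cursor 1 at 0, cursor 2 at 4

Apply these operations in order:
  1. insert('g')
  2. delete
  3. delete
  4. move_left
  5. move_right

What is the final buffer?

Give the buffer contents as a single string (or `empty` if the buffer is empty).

Answer: aps

Derivation:
After op 1 (insert('g')): buffer="gapsfg" (len 6), cursors c1@1 c2@6, authorship 1....2
After op 2 (delete): buffer="apsf" (len 4), cursors c1@0 c2@4, authorship ....
After op 3 (delete): buffer="aps" (len 3), cursors c1@0 c2@3, authorship ...
After op 4 (move_left): buffer="aps" (len 3), cursors c1@0 c2@2, authorship ...
After op 5 (move_right): buffer="aps" (len 3), cursors c1@1 c2@3, authorship ...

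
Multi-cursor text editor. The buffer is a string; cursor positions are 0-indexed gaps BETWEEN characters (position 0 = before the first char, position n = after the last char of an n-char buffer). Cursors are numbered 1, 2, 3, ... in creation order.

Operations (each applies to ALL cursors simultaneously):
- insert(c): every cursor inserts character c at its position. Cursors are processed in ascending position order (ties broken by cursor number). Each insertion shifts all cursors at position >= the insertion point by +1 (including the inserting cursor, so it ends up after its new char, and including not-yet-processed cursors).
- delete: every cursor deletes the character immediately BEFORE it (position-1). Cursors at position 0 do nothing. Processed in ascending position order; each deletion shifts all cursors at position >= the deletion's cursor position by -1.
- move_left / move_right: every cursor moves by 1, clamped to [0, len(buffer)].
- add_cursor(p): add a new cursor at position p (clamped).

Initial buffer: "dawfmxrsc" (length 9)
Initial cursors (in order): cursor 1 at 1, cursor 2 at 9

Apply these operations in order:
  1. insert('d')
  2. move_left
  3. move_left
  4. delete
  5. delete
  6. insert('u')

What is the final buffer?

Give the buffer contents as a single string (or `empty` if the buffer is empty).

Answer: uddawfmxucd

Derivation:
After op 1 (insert('d')): buffer="ddawfmxrscd" (len 11), cursors c1@2 c2@11, authorship .1........2
After op 2 (move_left): buffer="ddawfmxrscd" (len 11), cursors c1@1 c2@10, authorship .1........2
After op 3 (move_left): buffer="ddawfmxrscd" (len 11), cursors c1@0 c2@9, authorship .1........2
After op 4 (delete): buffer="ddawfmxrcd" (len 10), cursors c1@0 c2@8, authorship .1.......2
After op 5 (delete): buffer="ddawfmxcd" (len 9), cursors c1@0 c2@7, authorship .1......2
After op 6 (insert('u')): buffer="uddawfmxucd" (len 11), cursors c1@1 c2@9, authorship 1.1.....2.2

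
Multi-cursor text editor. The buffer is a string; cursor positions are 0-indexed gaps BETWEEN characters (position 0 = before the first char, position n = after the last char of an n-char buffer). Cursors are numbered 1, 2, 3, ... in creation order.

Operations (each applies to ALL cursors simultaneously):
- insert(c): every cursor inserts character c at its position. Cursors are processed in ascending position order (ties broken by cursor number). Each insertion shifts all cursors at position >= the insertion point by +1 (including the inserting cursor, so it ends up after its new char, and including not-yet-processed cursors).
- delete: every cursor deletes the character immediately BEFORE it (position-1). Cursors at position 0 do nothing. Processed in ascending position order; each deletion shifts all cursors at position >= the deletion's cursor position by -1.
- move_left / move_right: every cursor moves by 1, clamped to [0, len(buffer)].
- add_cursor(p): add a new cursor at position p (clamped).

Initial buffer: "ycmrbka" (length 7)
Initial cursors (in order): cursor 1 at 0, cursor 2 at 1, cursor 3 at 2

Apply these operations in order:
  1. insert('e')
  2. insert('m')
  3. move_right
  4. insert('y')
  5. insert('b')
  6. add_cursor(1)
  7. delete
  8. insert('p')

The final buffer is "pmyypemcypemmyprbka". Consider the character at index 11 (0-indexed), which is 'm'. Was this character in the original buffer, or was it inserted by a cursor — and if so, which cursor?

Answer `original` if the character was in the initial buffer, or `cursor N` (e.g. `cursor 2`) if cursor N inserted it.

Answer: cursor 3

Derivation:
After op 1 (insert('e')): buffer="eyecemrbka" (len 10), cursors c1@1 c2@3 c3@5, authorship 1.2.3.....
After op 2 (insert('m')): buffer="emyemcemmrbka" (len 13), cursors c1@2 c2@5 c3@8, authorship 11.22.33.....
After op 3 (move_right): buffer="emyemcemmrbka" (len 13), cursors c1@3 c2@6 c3@9, authorship 11.22.33.....
After op 4 (insert('y')): buffer="emyyemcyemmyrbka" (len 16), cursors c1@4 c2@8 c3@12, authorship 11.122.233.3....
After op 5 (insert('b')): buffer="emyybemcybemmybrbka" (len 19), cursors c1@5 c2@10 c3@15, authorship 11.1122.2233.33....
After op 6 (add_cursor(1)): buffer="emyybemcybemmybrbka" (len 19), cursors c4@1 c1@5 c2@10 c3@15, authorship 11.1122.2233.33....
After op 7 (delete): buffer="myyemcyemmyrbka" (len 15), cursors c4@0 c1@3 c2@7 c3@11, authorship 1.122.233.3....
After op 8 (insert('p')): buffer="pmyypemcypemmyprbka" (len 19), cursors c4@1 c1@5 c2@10 c3@15, authorship 41.1122.2233.33....
Authorship (.=original, N=cursor N): 4 1 . 1 1 2 2 . 2 2 3 3 . 3 3 . . . .
Index 11: author = 3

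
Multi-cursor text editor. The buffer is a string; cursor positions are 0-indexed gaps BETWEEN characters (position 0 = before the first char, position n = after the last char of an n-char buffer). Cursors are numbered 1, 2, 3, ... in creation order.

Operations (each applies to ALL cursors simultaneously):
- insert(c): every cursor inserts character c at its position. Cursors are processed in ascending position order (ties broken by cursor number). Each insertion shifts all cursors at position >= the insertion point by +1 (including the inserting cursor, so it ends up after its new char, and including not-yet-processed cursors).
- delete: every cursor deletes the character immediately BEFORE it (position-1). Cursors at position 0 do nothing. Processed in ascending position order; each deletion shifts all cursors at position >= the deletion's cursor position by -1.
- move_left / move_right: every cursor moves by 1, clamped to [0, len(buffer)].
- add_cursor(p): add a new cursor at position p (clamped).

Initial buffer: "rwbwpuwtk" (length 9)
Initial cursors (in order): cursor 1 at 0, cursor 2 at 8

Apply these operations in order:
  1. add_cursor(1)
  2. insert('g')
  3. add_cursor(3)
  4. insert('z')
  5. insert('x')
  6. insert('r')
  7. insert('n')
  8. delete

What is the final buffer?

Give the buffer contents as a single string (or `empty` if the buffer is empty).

Answer: gzxrrgzzxxrrwbwpuwtgzxrk

Derivation:
After op 1 (add_cursor(1)): buffer="rwbwpuwtk" (len 9), cursors c1@0 c3@1 c2@8, authorship .........
After op 2 (insert('g')): buffer="grgwbwpuwtgk" (len 12), cursors c1@1 c3@3 c2@11, authorship 1.3.......2.
After op 3 (add_cursor(3)): buffer="grgwbwpuwtgk" (len 12), cursors c1@1 c3@3 c4@3 c2@11, authorship 1.3.......2.
After op 4 (insert('z')): buffer="gzrgzzwbwpuwtgzk" (len 16), cursors c1@2 c3@6 c4@6 c2@15, authorship 11.334.......22.
After op 5 (insert('x')): buffer="gzxrgzzxxwbwpuwtgzxk" (len 20), cursors c1@3 c3@9 c4@9 c2@19, authorship 111.33434.......222.
After op 6 (insert('r')): buffer="gzxrrgzzxxrrwbwpuwtgzxrk" (len 24), cursors c1@4 c3@12 c4@12 c2@23, authorship 1111.3343434.......2222.
After op 7 (insert('n')): buffer="gzxrnrgzzxxrrnnwbwpuwtgzxrnk" (len 28), cursors c1@5 c3@15 c4@15 c2@27, authorship 11111.334343434.......22222.
After op 8 (delete): buffer="gzxrrgzzxxrrwbwpuwtgzxrk" (len 24), cursors c1@4 c3@12 c4@12 c2@23, authorship 1111.3343434.......2222.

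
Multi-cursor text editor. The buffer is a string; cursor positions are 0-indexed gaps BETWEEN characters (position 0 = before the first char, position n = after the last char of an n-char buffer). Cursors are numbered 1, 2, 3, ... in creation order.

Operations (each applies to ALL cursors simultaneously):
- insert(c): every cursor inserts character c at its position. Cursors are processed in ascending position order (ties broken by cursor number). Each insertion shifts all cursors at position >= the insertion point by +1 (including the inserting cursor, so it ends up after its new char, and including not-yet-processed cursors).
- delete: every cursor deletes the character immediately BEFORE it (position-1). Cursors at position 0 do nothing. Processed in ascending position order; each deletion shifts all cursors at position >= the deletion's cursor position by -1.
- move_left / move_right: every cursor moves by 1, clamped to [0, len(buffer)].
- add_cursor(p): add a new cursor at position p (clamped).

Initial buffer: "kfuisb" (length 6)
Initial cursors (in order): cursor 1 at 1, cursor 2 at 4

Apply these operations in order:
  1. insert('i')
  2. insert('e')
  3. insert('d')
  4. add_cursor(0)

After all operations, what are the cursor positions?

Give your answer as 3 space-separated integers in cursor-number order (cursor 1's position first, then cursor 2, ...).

After op 1 (insert('i')): buffer="kifuiisb" (len 8), cursors c1@2 c2@6, authorship .1...2..
After op 2 (insert('e')): buffer="kiefuiiesb" (len 10), cursors c1@3 c2@8, authorship .11...22..
After op 3 (insert('d')): buffer="kiedfuiiedsb" (len 12), cursors c1@4 c2@10, authorship .111...222..
After op 4 (add_cursor(0)): buffer="kiedfuiiedsb" (len 12), cursors c3@0 c1@4 c2@10, authorship .111...222..

Answer: 4 10 0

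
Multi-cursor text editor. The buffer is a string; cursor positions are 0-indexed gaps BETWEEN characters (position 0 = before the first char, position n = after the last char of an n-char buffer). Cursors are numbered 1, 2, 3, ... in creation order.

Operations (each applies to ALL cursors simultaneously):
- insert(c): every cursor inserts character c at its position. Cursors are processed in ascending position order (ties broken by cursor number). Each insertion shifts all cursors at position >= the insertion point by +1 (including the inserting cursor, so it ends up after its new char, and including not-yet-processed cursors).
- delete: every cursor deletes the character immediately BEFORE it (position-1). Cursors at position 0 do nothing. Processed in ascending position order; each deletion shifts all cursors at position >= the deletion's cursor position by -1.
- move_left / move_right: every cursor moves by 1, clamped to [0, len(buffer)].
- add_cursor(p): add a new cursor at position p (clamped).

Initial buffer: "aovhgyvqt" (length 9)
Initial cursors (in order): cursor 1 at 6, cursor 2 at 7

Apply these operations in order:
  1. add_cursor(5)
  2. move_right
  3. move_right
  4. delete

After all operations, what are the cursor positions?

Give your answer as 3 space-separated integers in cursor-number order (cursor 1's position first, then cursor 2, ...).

After op 1 (add_cursor(5)): buffer="aovhgyvqt" (len 9), cursors c3@5 c1@6 c2@7, authorship .........
After op 2 (move_right): buffer="aovhgyvqt" (len 9), cursors c3@6 c1@7 c2@8, authorship .........
After op 3 (move_right): buffer="aovhgyvqt" (len 9), cursors c3@7 c1@8 c2@9, authorship .........
After op 4 (delete): buffer="aovhgy" (len 6), cursors c1@6 c2@6 c3@6, authorship ......

Answer: 6 6 6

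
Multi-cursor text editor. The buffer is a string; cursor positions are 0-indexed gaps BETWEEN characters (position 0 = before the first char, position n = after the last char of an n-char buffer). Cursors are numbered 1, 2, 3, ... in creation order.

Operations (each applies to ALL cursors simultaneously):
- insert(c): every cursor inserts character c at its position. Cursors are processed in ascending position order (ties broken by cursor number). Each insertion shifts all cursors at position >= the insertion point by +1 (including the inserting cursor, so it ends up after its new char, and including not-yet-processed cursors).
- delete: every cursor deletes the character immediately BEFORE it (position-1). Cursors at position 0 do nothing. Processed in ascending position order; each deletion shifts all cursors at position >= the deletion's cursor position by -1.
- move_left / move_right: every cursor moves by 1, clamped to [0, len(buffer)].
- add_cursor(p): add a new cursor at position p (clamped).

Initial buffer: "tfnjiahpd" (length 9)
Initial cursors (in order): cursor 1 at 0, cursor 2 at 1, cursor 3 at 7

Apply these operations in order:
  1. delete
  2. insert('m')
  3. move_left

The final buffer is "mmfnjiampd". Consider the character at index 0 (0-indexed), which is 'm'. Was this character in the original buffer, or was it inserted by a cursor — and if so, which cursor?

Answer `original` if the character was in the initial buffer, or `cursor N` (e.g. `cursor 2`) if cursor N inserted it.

Answer: cursor 1

Derivation:
After op 1 (delete): buffer="fnjiapd" (len 7), cursors c1@0 c2@0 c3@5, authorship .......
After op 2 (insert('m')): buffer="mmfnjiampd" (len 10), cursors c1@2 c2@2 c3@8, authorship 12.....3..
After op 3 (move_left): buffer="mmfnjiampd" (len 10), cursors c1@1 c2@1 c3@7, authorship 12.....3..
Authorship (.=original, N=cursor N): 1 2 . . . . . 3 . .
Index 0: author = 1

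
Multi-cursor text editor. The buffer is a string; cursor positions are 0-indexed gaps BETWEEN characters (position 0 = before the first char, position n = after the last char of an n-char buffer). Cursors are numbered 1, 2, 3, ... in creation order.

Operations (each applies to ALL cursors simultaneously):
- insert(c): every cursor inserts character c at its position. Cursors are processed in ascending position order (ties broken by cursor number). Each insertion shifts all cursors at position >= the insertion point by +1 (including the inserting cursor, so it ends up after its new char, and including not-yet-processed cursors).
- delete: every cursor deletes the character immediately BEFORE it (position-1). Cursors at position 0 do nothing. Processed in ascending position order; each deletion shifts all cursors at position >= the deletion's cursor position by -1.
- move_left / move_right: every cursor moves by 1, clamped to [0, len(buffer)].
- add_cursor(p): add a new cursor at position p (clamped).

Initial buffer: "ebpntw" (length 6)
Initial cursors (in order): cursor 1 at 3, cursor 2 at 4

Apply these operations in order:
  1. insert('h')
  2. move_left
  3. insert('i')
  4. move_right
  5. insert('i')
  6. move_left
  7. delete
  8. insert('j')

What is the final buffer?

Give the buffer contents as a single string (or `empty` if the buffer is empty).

After op 1 (insert('h')): buffer="ebphnhtw" (len 8), cursors c1@4 c2@6, authorship ...1.2..
After op 2 (move_left): buffer="ebphnhtw" (len 8), cursors c1@3 c2@5, authorship ...1.2..
After op 3 (insert('i')): buffer="ebpihnihtw" (len 10), cursors c1@4 c2@7, authorship ...11.22..
After op 4 (move_right): buffer="ebpihnihtw" (len 10), cursors c1@5 c2@8, authorship ...11.22..
After op 5 (insert('i')): buffer="ebpihinihitw" (len 12), cursors c1@6 c2@10, authorship ...111.222..
After op 6 (move_left): buffer="ebpihinihitw" (len 12), cursors c1@5 c2@9, authorship ...111.222..
After op 7 (delete): buffer="ebpiiniitw" (len 10), cursors c1@4 c2@7, authorship ...11.22..
After op 8 (insert('j')): buffer="ebpijinijitw" (len 12), cursors c1@5 c2@9, authorship ...111.222..

Answer: ebpijinijitw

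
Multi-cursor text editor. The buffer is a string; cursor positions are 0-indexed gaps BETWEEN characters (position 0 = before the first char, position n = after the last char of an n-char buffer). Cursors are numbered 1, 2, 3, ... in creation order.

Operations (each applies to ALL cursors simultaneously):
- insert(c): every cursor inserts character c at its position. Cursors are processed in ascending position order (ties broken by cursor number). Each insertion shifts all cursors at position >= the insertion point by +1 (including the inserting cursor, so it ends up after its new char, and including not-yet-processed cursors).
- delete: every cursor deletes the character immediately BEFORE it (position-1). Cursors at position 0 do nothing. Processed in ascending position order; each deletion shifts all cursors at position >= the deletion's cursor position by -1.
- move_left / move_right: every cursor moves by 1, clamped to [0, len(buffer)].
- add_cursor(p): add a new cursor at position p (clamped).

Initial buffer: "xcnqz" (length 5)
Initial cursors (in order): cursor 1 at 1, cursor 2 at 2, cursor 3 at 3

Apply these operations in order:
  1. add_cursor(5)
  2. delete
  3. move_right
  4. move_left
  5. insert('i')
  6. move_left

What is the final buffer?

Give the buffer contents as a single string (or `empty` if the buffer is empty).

Answer: iiiiq

Derivation:
After op 1 (add_cursor(5)): buffer="xcnqz" (len 5), cursors c1@1 c2@2 c3@3 c4@5, authorship .....
After op 2 (delete): buffer="q" (len 1), cursors c1@0 c2@0 c3@0 c4@1, authorship .
After op 3 (move_right): buffer="q" (len 1), cursors c1@1 c2@1 c3@1 c4@1, authorship .
After op 4 (move_left): buffer="q" (len 1), cursors c1@0 c2@0 c3@0 c4@0, authorship .
After op 5 (insert('i')): buffer="iiiiq" (len 5), cursors c1@4 c2@4 c3@4 c4@4, authorship 1234.
After op 6 (move_left): buffer="iiiiq" (len 5), cursors c1@3 c2@3 c3@3 c4@3, authorship 1234.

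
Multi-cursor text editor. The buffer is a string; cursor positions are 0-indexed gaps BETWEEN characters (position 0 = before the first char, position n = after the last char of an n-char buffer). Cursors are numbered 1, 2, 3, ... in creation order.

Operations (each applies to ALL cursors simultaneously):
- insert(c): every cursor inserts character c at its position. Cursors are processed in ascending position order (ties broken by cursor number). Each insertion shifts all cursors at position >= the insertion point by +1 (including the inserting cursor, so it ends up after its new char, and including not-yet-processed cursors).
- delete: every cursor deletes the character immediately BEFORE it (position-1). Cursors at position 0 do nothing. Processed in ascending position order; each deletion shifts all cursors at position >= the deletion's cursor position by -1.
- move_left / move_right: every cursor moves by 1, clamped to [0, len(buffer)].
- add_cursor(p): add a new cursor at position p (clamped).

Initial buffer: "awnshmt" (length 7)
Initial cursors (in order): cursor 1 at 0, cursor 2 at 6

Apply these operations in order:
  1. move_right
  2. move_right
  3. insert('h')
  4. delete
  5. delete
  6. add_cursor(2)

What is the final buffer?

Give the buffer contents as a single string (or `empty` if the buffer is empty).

Answer: anshm

Derivation:
After op 1 (move_right): buffer="awnshmt" (len 7), cursors c1@1 c2@7, authorship .......
After op 2 (move_right): buffer="awnshmt" (len 7), cursors c1@2 c2@7, authorship .......
After op 3 (insert('h')): buffer="awhnshmth" (len 9), cursors c1@3 c2@9, authorship ..1.....2
After op 4 (delete): buffer="awnshmt" (len 7), cursors c1@2 c2@7, authorship .......
After op 5 (delete): buffer="anshm" (len 5), cursors c1@1 c2@5, authorship .....
After op 6 (add_cursor(2)): buffer="anshm" (len 5), cursors c1@1 c3@2 c2@5, authorship .....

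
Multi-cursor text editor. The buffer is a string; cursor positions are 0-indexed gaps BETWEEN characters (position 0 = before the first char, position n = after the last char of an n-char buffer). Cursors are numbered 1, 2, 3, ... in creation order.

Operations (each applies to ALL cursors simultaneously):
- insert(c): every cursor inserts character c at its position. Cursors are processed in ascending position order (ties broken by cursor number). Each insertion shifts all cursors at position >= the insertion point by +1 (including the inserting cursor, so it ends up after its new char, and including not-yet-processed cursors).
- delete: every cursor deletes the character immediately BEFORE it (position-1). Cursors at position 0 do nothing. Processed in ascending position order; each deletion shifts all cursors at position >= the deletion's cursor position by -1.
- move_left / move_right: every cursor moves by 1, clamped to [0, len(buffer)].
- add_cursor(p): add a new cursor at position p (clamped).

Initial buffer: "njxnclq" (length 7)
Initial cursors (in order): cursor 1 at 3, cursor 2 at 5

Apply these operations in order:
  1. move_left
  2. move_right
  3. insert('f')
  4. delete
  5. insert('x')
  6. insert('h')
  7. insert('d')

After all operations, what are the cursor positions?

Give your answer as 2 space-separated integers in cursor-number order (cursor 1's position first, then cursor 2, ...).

After op 1 (move_left): buffer="njxnclq" (len 7), cursors c1@2 c2@4, authorship .......
After op 2 (move_right): buffer="njxnclq" (len 7), cursors c1@3 c2@5, authorship .......
After op 3 (insert('f')): buffer="njxfncflq" (len 9), cursors c1@4 c2@7, authorship ...1..2..
After op 4 (delete): buffer="njxnclq" (len 7), cursors c1@3 c2@5, authorship .......
After op 5 (insert('x')): buffer="njxxncxlq" (len 9), cursors c1@4 c2@7, authorship ...1..2..
After op 6 (insert('h')): buffer="njxxhncxhlq" (len 11), cursors c1@5 c2@9, authorship ...11..22..
After op 7 (insert('d')): buffer="njxxhdncxhdlq" (len 13), cursors c1@6 c2@11, authorship ...111..222..

Answer: 6 11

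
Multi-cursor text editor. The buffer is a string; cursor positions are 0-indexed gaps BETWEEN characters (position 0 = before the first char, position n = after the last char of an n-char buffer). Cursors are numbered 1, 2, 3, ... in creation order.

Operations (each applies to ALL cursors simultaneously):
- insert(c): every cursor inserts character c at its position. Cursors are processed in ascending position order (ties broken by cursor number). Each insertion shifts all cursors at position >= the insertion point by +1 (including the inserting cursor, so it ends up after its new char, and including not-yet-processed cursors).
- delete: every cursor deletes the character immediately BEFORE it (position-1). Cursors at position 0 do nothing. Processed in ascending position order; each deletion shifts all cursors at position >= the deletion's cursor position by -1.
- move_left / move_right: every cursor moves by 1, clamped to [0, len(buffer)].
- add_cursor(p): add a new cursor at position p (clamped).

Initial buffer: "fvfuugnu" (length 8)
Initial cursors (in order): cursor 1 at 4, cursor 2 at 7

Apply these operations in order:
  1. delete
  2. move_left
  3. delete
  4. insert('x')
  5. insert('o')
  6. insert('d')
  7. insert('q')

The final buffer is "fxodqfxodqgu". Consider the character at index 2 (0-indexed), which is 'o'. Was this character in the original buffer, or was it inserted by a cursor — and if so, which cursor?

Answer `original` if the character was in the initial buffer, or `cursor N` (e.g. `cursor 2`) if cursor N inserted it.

Answer: cursor 1

Derivation:
After op 1 (delete): buffer="fvfugu" (len 6), cursors c1@3 c2@5, authorship ......
After op 2 (move_left): buffer="fvfugu" (len 6), cursors c1@2 c2@4, authorship ......
After op 3 (delete): buffer="ffgu" (len 4), cursors c1@1 c2@2, authorship ....
After op 4 (insert('x')): buffer="fxfxgu" (len 6), cursors c1@2 c2@4, authorship .1.2..
After op 5 (insert('o')): buffer="fxofxogu" (len 8), cursors c1@3 c2@6, authorship .11.22..
After op 6 (insert('d')): buffer="fxodfxodgu" (len 10), cursors c1@4 c2@8, authorship .111.222..
After op 7 (insert('q')): buffer="fxodqfxodqgu" (len 12), cursors c1@5 c2@10, authorship .1111.2222..
Authorship (.=original, N=cursor N): . 1 1 1 1 . 2 2 2 2 . .
Index 2: author = 1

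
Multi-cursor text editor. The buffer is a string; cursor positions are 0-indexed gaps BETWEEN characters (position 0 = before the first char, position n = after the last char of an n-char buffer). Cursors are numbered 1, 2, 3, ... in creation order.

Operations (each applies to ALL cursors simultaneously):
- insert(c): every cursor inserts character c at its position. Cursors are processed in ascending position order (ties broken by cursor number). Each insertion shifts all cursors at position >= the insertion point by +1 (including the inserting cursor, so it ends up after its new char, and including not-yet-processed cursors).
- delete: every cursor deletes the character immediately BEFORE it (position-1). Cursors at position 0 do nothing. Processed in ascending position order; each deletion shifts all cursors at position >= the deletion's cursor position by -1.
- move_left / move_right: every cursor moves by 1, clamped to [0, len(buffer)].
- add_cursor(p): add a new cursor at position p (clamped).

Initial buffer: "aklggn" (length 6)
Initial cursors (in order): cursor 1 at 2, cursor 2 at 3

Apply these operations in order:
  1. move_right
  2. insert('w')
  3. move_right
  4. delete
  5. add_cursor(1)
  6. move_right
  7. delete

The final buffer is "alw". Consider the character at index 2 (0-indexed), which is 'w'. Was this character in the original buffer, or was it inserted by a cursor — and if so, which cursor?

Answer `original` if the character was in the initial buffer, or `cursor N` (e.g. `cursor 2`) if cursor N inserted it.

After op 1 (move_right): buffer="aklggn" (len 6), cursors c1@3 c2@4, authorship ......
After op 2 (insert('w')): buffer="aklwgwgn" (len 8), cursors c1@4 c2@6, authorship ...1.2..
After op 3 (move_right): buffer="aklwgwgn" (len 8), cursors c1@5 c2@7, authorship ...1.2..
After op 4 (delete): buffer="aklwwn" (len 6), cursors c1@4 c2@5, authorship ...12.
After op 5 (add_cursor(1)): buffer="aklwwn" (len 6), cursors c3@1 c1@4 c2@5, authorship ...12.
After op 6 (move_right): buffer="aklwwn" (len 6), cursors c3@2 c1@5 c2@6, authorship ...12.
After op 7 (delete): buffer="alw" (len 3), cursors c3@1 c1@3 c2@3, authorship ..1
Authorship (.=original, N=cursor N): . . 1
Index 2: author = 1

Answer: cursor 1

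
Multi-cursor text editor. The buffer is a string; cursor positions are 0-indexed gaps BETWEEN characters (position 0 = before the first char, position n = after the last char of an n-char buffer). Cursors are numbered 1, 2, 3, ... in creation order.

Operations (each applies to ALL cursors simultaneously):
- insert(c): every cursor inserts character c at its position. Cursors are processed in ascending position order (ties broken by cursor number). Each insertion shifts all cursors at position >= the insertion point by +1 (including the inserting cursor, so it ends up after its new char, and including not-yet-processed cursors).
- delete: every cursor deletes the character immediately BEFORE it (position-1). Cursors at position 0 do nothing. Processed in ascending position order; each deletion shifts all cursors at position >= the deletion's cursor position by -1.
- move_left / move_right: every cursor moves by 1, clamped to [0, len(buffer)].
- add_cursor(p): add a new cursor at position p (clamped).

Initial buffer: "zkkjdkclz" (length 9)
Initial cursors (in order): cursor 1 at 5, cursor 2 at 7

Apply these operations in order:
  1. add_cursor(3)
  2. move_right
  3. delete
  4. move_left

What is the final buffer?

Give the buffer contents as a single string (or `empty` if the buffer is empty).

After op 1 (add_cursor(3)): buffer="zkkjdkclz" (len 9), cursors c3@3 c1@5 c2@7, authorship .........
After op 2 (move_right): buffer="zkkjdkclz" (len 9), cursors c3@4 c1@6 c2@8, authorship .........
After op 3 (delete): buffer="zkkdcz" (len 6), cursors c3@3 c1@4 c2@5, authorship ......
After op 4 (move_left): buffer="zkkdcz" (len 6), cursors c3@2 c1@3 c2@4, authorship ......

Answer: zkkdcz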